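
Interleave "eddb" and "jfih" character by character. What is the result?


Interleaving "eddb" and "jfih":
  Position 0: 'e' from first, 'j' from second => "ej"
  Position 1: 'd' from first, 'f' from second => "df"
  Position 2: 'd' from first, 'i' from second => "di"
  Position 3: 'b' from first, 'h' from second => "bh"
Result: ejdfdibh

ejdfdibh


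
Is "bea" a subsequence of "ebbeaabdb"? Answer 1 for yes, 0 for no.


Check if "bea" is a subsequence of "ebbeaabdb"
Greedy scan:
  Position 0 ('e'): no match needed
  Position 1 ('b'): matches sub[0] = 'b'
  Position 2 ('b'): no match needed
  Position 3 ('e'): matches sub[1] = 'e'
  Position 4 ('a'): matches sub[2] = 'a'
  Position 5 ('a'): no match needed
  Position 6 ('b'): no match needed
  Position 7 ('d'): no match needed
  Position 8 ('b'): no match needed
All 3 characters matched => is a subsequence

1


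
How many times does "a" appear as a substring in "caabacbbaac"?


Searching for "a" in "caabacbbaac"
Scanning each position:
  Position 0: "c" => no
  Position 1: "a" => MATCH
  Position 2: "a" => MATCH
  Position 3: "b" => no
  Position 4: "a" => MATCH
  Position 5: "c" => no
  Position 6: "b" => no
  Position 7: "b" => no
  Position 8: "a" => MATCH
  Position 9: "a" => MATCH
  Position 10: "c" => no
Total occurrences: 5

5


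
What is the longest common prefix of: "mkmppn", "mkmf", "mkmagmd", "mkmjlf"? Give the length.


Words: mkmppn, mkmf, mkmagmd, mkmjlf
  Position 0: all 'm' => match
  Position 1: all 'k' => match
  Position 2: all 'm' => match
  Position 3: ('p', 'f', 'a', 'j') => mismatch, stop
LCP = "mkm" (length 3)

3


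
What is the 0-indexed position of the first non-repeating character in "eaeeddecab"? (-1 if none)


Input: eaeeddecab
Character frequencies:
  'a': 2
  'b': 1
  'c': 1
  'd': 2
  'e': 4
Scanning left to right for freq == 1:
  Position 0 ('e'): freq=4, skip
  Position 1 ('a'): freq=2, skip
  Position 2 ('e'): freq=4, skip
  Position 3 ('e'): freq=4, skip
  Position 4 ('d'): freq=2, skip
  Position 5 ('d'): freq=2, skip
  Position 6 ('e'): freq=4, skip
  Position 7 ('c'): unique! => answer = 7

7


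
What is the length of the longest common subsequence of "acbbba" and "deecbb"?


LCS of "acbbba" and "deecbb"
DP table:
           d    e    e    c    b    b
      0    0    0    0    0    0    0
  a   0    0    0    0    0    0    0
  c   0    0    0    0    1    1    1
  b   0    0    0    0    1    2    2
  b   0    0    0    0    1    2    3
  b   0    0    0    0    1    2    3
  a   0    0    0    0    1    2    3
LCS length = dp[6][6] = 3

3


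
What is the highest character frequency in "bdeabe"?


Input: bdeabe
Character counts:
  'a': 1
  'b': 2
  'd': 1
  'e': 2
Maximum frequency: 2

2


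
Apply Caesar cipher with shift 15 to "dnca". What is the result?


Caesar cipher: shift "dnca" by 15
  'd' (pos 3) + 15 = pos 18 = 's'
  'n' (pos 13) + 15 = pos 2 = 'c'
  'c' (pos 2) + 15 = pos 17 = 'r'
  'a' (pos 0) + 15 = pos 15 = 'p'
Result: scrp

scrp


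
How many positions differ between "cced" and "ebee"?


Comparing "cced" and "ebee" position by position:
  Position 0: 'c' vs 'e' => DIFFER
  Position 1: 'c' vs 'b' => DIFFER
  Position 2: 'e' vs 'e' => same
  Position 3: 'd' vs 'e' => DIFFER
Positions that differ: 3

3


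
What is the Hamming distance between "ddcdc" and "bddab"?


Comparing "ddcdc" and "bddab" position by position:
  Position 0: 'd' vs 'b' => differ
  Position 1: 'd' vs 'd' => same
  Position 2: 'c' vs 'd' => differ
  Position 3: 'd' vs 'a' => differ
  Position 4: 'c' vs 'b' => differ
Total differences (Hamming distance): 4

4


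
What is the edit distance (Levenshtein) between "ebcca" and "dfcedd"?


Computing edit distance: "ebcca" -> "dfcedd"
DP table:
           d    f    c    e    d    d
      0    1    2    3    4    5    6
  e   1    1    2    3    3    4    5
  b   2    2    2    3    4    4    5
  c   3    3    3    2    3    4    5
  c   4    4    4    3    3    4    5
  a   5    5    5    4    4    4    5
Edit distance = dp[5][6] = 5

5


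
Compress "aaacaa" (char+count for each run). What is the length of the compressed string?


Input: aaacaa
Runs:
  'a' x 3 => "a3"
  'c' x 1 => "c1"
  'a' x 2 => "a2"
Compressed: "a3c1a2"
Compressed length: 6

6


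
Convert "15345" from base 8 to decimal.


Input: "15345" in base 8
Positional expansion:
  Digit '1' (value 1) x 8^4 = 4096
  Digit '5' (value 5) x 8^3 = 2560
  Digit '3' (value 3) x 8^2 = 192
  Digit '4' (value 4) x 8^1 = 32
  Digit '5' (value 5) x 8^0 = 5
Sum = 6885

6885


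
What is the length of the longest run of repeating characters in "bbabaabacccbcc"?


Input: "bbabaabacccbcc"
Scanning for longest run:
  Position 1 ('b'): continues run of 'b', length=2
  Position 2 ('a'): new char, reset run to 1
  Position 3 ('b'): new char, reset run to 1
  Position 4 ('a'): new char, reset run to 1
  Position 5 ('a'): continues run of 'a', length=2
  Position 6 ('b'): new char, reset run to 1
  Position 7 ('a'): new char, reset run to 1
  Position 8 ('c'): new char, reset run to 1
  Position 9 ('c'): continues run of 'c', length=2
  Position 10 ('c'): continues run of 'c', length=3
  Position 11 ('b'): new char, reset run to 1
  Position 12 ('c'): new char, reset run to 1
  Position 13 ('c'): continues run of 'c', length=2
Longest run: 'c' with length 3

3


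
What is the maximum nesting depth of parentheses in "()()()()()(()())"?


Input: "()()()()()(()())"
Tracking depth:
  Position 0 '(': depth becomes 1
  Position 1 ')': depth becomes 0
  Position 2 '(': depth becomes 1
  Position 3 ')': depth becomes 0
  Position 4 '(': depth becomes 1
  Position 5 ')': depth becomes 0
  Position 6 '(': depth becomes 1
  Position 7 ')': depth becomes 0
  Position 8 '(': depth becomes 1
  Position 9 ')': depth becomes 0
  Position 10 '(': depth becomes 1
  Position 11 '(': depth becomes 2
  Position 12 ')': depth becomes 1
  Position 13 '(': depth becomes 2
  Position 14 ')': depth becomes 1
  Position 15 ')': depth becomes 0
Maximum depth reached: 2

2


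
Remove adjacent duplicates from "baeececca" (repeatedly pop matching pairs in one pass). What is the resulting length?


Input: baeececca
Stack-based adjacent duplicate removal:
  Read 'b': push. Stack: b
  Read 'a': push. Stack: ba
  Read 'e': push. Stack: bae
  Read 'e': matches stack top 'e' => pop. Stack: ba
  Read 'c': push. Stack: bac
  Read 'e': push. Stack: bace
  Read 'c': push. Stack: bacec
  Read 'c': matches stack top 'c' => pop. Stack: bace
  Read 'a': push. Stack: bacea
Final stack: "bacea" (length 5)

5


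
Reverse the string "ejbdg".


Input: ejbdg
Reading characters right to left:
  Position 4: 'g'
  Position 3: 'd'
  Position 2: 'b'
  Position 1: 'j'
  Position 0: 'e'
Reversed: gdbje

gdbje


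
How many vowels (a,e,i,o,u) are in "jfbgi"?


Input: jfbgi
Checking each character:
  'j' at position 0: consonant
  'f' at position 1: consonant
  'b' at position 2: consonant
  'g' at position 3: consonant
  'i' at position 4: vowel (running total: 1)
Total vowels: 1

1


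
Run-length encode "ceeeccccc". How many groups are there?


Input: ceeeccccc
Scanning for consecutive runs:
  Group 1: 'c' x 1 (positions 0-0)
  Group 2: 'e' x 3 (positions 1-3)
  Group 3: 'c' x 5 (positions 4-8)
Total groups: 3

3


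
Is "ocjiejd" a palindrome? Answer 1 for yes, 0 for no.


Input: ocjiejd
Reversed: djeijco
  Compare pos 0 ('o') with pos 6 ('d'): MISMATCH
  Compare pos 1 ('c') with pos 5 ('j'): MISMATCH
  Compare pos 2 ('j') with pos 4 ('e'): MISMATCH
Result: not a palindrome

0


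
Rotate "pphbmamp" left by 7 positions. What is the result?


Input: "pphbmamp", rotate left by 7
First 7 characters: "pphbmam"
Remaining characters: "p"
Concatenate remaining + first: "p" + "pphbmam" = "ppphbmam"

ppphbmam


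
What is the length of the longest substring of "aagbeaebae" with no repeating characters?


Input: "aagbeaebae"
Sliding window (track last position of each char):
  Position 0 ('a'): window [0,0] length 1 -- new best
  Position 1 ('a'): repeat (last at 0), move window start to 1
  Position 1 ('a'): window [1,1] length 1
  Position 2 ('g'): window [1,2] length 2 -- new best
  Position 3 ('b'): window [1,3] length 3 -- new best
  Position 4 ('e'): window [1,4] length 4 -- new best
  Position 5 ('a'): repeat (last at 1), move window start to 2
  Position 5 ('a'): window [2,5] length 4
  Position 6 ('e'): repeat (last at 4), move window start to 5
  Position 6 ('e'): window [5,6] length 2
  Position 7 ('b'): window [5,7] length 3
  Position 8 ('a'): repeat (last at 5), move window start to 6
  Position 8 ('a'): window [6,8] length 3
  Position 9 ('e'): repeat (last at 6), move window start to 7
  Position 9 ('e'): window [7,9] length 3
Longest substring with no repeats: "agbe" with length 4

4


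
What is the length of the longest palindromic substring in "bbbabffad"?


Input: "bbbabffad"
Checking substrings for palindromes:
  [0:3] "bbb" (len 3) => palindrome
  [2:5] "bab" (len 3) => palindrome
  [0:2] "bb" (len 2) => palindrome
  [1:3] "bb" (len 2) => palindrome
  [5:7] "ff" (len 2) => palindrome
Longest palindromic substring: "bbb" with length 3

3


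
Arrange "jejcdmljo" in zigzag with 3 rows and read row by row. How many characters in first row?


Zigzag "jejcdmljo" into 3 rows:
Placing characters:
  'j' => row 0
  'e' => row 1
  'j' => row 2
  'c' => row 1
  'd' => row 0
  'm' => row 1
  'l' => row 2
  'j' => row 1
  'o' => row 0
Rows:
  Row 0: "jdo"
  Row 1: "ecmj"
  Row 2: "jl"
First row length: 3

3


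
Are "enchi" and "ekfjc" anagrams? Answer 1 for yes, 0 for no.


Strings: "enchi", "ekfjc"
Sorted first:  cehin
Sorted second: cefjk
Differ at position 2: 'h' vs 'f' => not anagrams

0


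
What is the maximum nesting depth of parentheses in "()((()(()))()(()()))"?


Input: "()((()(()))()(()()))"
Tracking depth:
  Position 0 '(': depth becomes 1
  Position 1 ')': depth becomes 0
  Position 2 '(': depth becomes 1
  Position 3 '(': depth becomes 2
  Position 4 '(': depth becomes 3
  Position 5 ')': depth becomes 2
  Position 6 '(': depth becomes 3
  Position 7 '(': depth becomes 4
  Position 8 ')': depth becomes 3
  Position 9 ')': depth becomes 2
  Position 10 ')': depth becomes 1
  Position 11 '(': depth becomes 2
  Position 12 ')': depth becomes 1
  Position 13 '(': depth becomes 2
  Position 14 '(': depth becomes 3
  Position 15 ')': depth becomes 2
  Position 16 '(': depth becomes 3
  Position 17 ')': depth becomes 2
  Position 18 ')': depth becomes 1
  Position 19 ')': depth becomes 0
Maximum depth reached: 4

4


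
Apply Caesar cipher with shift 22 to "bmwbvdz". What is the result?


Caesar cipher: shift "bmwbvdz" by 22
  'b' (pos 1) + 22 = pos 23 = 'x'
  'm' (pos 12) + 22 = pos 8 = 'i'
  'w' (pos 22) + 22 = pos 18 = 's'
  'b' (pos 1) + 22 = pos 23 = 'x'
  'v' (pos 21) + 22 = pos 17 = 'r'
  'd' (pos 3) + 22 = pos 25 = 'z'
  'z' (pos 25) + 22 = pos 21 = 'v'
Result: xisxrzv

xisxrzv


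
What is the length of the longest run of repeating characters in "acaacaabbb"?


Input: "acaacaabbb"
Scanning for longest run:
  Position 1 ('c'): new char, reset run to 1
  Position 2 ('a'): new char, reset run to 1
  Position 3 ('a'): continues run of 'a', length=2
  Position 4 ('c'): new char, reset run to 1
  Position 5 ('a'): new char, reset run to 1
  Position 6 ('a'): continues run of 'a', length=2
  Position 7 ('b'): new char, reset run to 1
  Position 8 ('b'): continues run of 'b', length=2
  Position 9 ('b'): continues run of 'b', length=3
Longest run: 'b' with length 3

3


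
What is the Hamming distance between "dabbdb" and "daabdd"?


Comparing "dabbdb" and "daabdd" position by position:
  Position 0: 'd' vs 'd' => same
  Position 1: 'a' vs 'a' => same
  Position 2: 'b' vs 'a' => differ
  Position 3: 'b' vs 'b' => same
  Position 4: 'd' vs 'd' => same
  Position 5: 'b' vs 'd' => differ
Total differences (Hamming distance): 2

2


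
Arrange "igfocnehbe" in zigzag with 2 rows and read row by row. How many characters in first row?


Zigzag "igfocnehbe" into 2 rows:
Placing characters:
  'i' => row 0
  'g' => row 1
  'f' => row 0
  'o' => row 1
  'c' => row 0
  'n' => row 1
  'e' => row 0
  'h' => row 1
  'b' => row 0
  'e' => row 1
Rows:
  Row 0: "ifceb"
  Row 1: "gonhe"
First row length: 5

5


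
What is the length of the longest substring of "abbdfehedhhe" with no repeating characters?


Input: "abbdfehedhhe"
Sliding window (track last position of each char):
  Position 0 ('a'): window [0,0] length 1 -- new best
  Position 1 ('b'): window [0,1] length 2 -- new best
  Position 2 ('b'): repeat (last at 1), move window start to 2
  Position 2 ('b'): window [2,2] length 1
  Position 3 ('d'): window [2,3] length 2
  Position 4 ('f'): window [2,4] length 3 -- new best
  Position 5 ('e'): window [2,5] length 4 -- new best
  Position 6 ('h'): window [2,6] length 5 -- new best
  Position 7 ('e'): repeat (last at 5), move window start to 6
  Position 7 ('e'): window [6,7] length 2
  Position 8 ('d'): window [6,8] length 3
  Position 9 ('h'): repeat (last at 6), move window start to 7
  Position 9 ('h'): window [7,9] length 3
  Position 10 ('h'): repeat (last at 9), move window start to 10
  Position 10 ('h'): window [10,10] length 1
  Position 11 ('e'): window [10,11] length 2
Longest substring with no repeats: "bdfeh" with length 5

5


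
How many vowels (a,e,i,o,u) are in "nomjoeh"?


Input: nomjoeh
Checking each character:
  'n' at position 0: consonant
  'o' at position 1: vowel (running total: 1)
  'm' at position 2: consonant
  'j' at position 3: consonant
  'o' at position 4: vowel (running total: 2)
  'e' at position 5: vowel (running total: 3)
  'h' at position 6: consonant
Total vowels: 3

3


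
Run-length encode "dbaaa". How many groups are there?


Input: dbaaa
Scanning for consecutive runs:
  Group 1: 'd' x 1 (positions 0-0)
  Group 2: 'b' x 1 (positions 1-1)
  Group 3: 'a' x 3 (positions 2-4)
Total groups: 3

3


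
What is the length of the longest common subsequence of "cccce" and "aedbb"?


LCS of "cccce" and "aedbb"
DP table:
           a    e    d    b    b
      0    0    0    0    0    0
  c   0    0    0    0    0    0
  c   0    0    0    0    0    0
  c   0    0    0    0    0    0
  c   0    0    0    0    0    0
  e   0    0    1    1    1    1
LCS length = dp[5][5] = 1

1


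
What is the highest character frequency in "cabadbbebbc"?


Input: cabadbbebbc
Character counts:
  'a': 2
  'b': 5
  'c': 2
  'd': 1
  'e': 1
Maximum frequency: 5

5


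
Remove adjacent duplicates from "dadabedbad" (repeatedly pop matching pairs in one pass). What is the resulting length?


Input: dadabedbad
Stack-based adjacent duplicate removal:
  Read 'd': push. Stack: d
  Read 'a': push. Stack: da
  Read 'd': push. Stack: dad
  Read 'a': push. Stack: dada
  Read 'b': push. Stack: dadab
  Read 'e': push. Stack: dadabe
  Read 'd': push. Stack: dadabed
  Read 'b': push. Stack: dadabedb
  Read 'a': push. Stack: dadabedba
  Read 'd': push. Stack: dadabedbad
Final stack: "dadabedbad" (length 10)

10


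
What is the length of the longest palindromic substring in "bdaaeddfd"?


Input: "bdaaeddfd"
Checking substrings for palindromes:
  [6:9] "dfd" (len 3) => palindrome
  [2:4] "aa" (len 2) => palindrome
  [5:7] "dd" (len 2) => palindrome
Longest palindromic substring: "dfd" with length 3

3


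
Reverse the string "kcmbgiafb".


Input: kcmbgiafb
Reading characters right to left:
  Position 8: 'b'
  Position 7: 'f'
  Position 6: 'a'
  Position 5: 'i'
  Position 4: 'g'
  Position 3: 'b'
  Position 2: 'm'
  Position 1: 'c'
  Position 0: 'k'
Reversed: bfaigbmck

bfaigbmck


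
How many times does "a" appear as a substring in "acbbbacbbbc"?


Searching for "a" in "acbbbacbbbc"
Scanning each position:
  Position 0: "a" => MATCH
  Position 1: "c" => no
  Position 2: "b" => no
  Position 3: "b" => no
  Position 4: "b" => no
  Position 5: "a" => MATCH
  Position 6: "c" => no
  Position 7: "b" => no
  Position 8: "b" => no
  Position 9: "b" => no
  Position 10: "c" => no
Total occurrences: 2

2


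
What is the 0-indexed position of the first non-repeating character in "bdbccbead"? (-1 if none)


Input: bdbccbead
Character frequencies:
  'a': 1
  'b': 3
  'c': 2
  'd': 2
  'e': 1
Scanning left to right for freq == 1:
  Position 0 ('b'): freq=3, skip
  Position 1 ('d'): freq=2, skip
  Position 2 ('b'): freq=3, skip
  Position 3 ('c'): freq=2, skip
  Position 4 ('c'): freq=2, skip
  Position 5 ('b'): freq=3, skip
  Position 6 ('e'): unique! => answer = 6

6


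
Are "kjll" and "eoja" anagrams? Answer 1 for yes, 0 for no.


Strings: "kjll", "eoja"
Sorted first:  jkll
Sorted second: aejo
Differ at position 0: 'j' vs 'a' => not anagrams

0


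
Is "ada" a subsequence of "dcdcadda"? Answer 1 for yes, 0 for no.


Check if "ada" is a subsequence of "dcdcadda"
Greedy scan:
  Position 0 ('d'): no match needed
  Position 1 ('c'): no match needed
  Position 2 ('d'): no match needed
  Position 3 ('c'): no match needed
  Position 4 ('a'): matches sub[0] = 'a'
  Position 5 ('d'): matches sub[1] = 'd'
  Position 6 ('d'): no match needed
  Position 7 ('a'): matches sub[2] = 'a'
All 3 characters matched => is a subsequence

1


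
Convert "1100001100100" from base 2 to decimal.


Input: "1100001100100" in base 2
Positional expansion:
  Digit '1' (value 1) x 2^12 = 4096
  Digit '1' (value 1) x 2^11 = 2048
  Digit '0' (value 0) x 2^10 = 0
  Digit '0' (value 0) x 2^9 = 0
  Digit '0' (value 0) x 2^8 = 0
  Digit '0' (value 0) x 2^7 = 0
  Digit '1' (value 1) x 2^6 = 64
  Digit '1' (value 1) x 2^5 = 32
  Digit '0' (value 0) x 2^4 = 0
  Digit '0' (value 0) x 2^3 = 0
  Digit '1' (value 1) x 2^2 = 4
  Digit '0' (value 0) x 2^1 = 0
  Digit '0' (value 0) x 2^0 = 0
Sum = 6244

6244


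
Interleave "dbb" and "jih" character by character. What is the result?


Interleaving "dbb" and "jih":
  Position 0: 'd' from first, 'j' from second => "dj"
  Position 1: 'b' from first, 'i' from second => "bi"
  Position 2: 'b' from first, 'h' from second => "bh"
Result: djbibh

djbibh


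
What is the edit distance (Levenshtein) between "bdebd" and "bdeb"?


Computing edit distance: "bdebd" -> "bdeb"
DP table:
           b    d    e    b
      0    1    2    3    4
  b   1    0    1    2    3
  d   2    1    0    1    2
  e   3    2    1    0    1
  b   4    3    2    1    0
  d   5    4    3    2    1
Edit distance = dp[5][4] = 1

1


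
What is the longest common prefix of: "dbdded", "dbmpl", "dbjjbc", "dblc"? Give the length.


Words: dbdded, dbmpl, dbjjbc, dblc
  Position 0: all 'd' => match
  Position 1: all 'b' => match
  Position 2: ('d', 'm', 'j', 'l') => mismatch, stop
LCP = "db" (length 2)

2


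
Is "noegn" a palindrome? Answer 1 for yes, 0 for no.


Input: noegn
Reversed: ngeon
  Compare pos 0 ('n') with pos 4 ('n'): match
  Compare pos 1 ('o') with pos 3 ('g'): MISMATCH
Result: not a palindrome

0


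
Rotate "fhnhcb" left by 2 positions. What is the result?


Input: "fhnhcb", rotate left by 2
First 2 characters: "fh"
Remaining characters: "nhcb"
Concatenate remaining + first: "nhcb" + "fh" = "nhcbfh"

nhcbfh


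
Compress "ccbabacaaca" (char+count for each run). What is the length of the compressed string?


Input: ccbabacaaca
Runs:
  'c' x 2 => "c2"
  'b' x 1 => "b1"
  'a' x 1 => "a1"
  'b' x 1 => "b1"
  'a' x 1 => "a1"
  'c' x 1 => "c1"
  'a' x 2 => "a2"
  'c' x 1 => "c1"
  'a' x 1 => "a1"
Compressed: "c2b1a1b1a1c1a2c1a1"
Compressed length: 18

18


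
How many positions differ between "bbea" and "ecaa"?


Comparing "bbea" and "ecaa" position by position:
  Position 0: 'b' vs 'e' => DIFFER
  Position 1: 'b' vs 'c' => DIFFER
  Position 2: 'e' vs 'a' => DIFFER
  Position 3: 'a' vs 'a' => same
Positions that differ: 3

3


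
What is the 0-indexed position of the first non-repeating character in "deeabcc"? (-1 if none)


Input: deeabcc
Character frequencies:
  'a': 1
  'b': 1
  'c': 2
  'd': 1
  'e': 2
Scanning left to right for freq == 1:
  Position 0 ('d'): unique! => answer = 0

0


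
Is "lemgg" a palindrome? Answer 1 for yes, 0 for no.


Input: lemgg
Reversed: ggmel
  Compare pos 0 ('l') with pos 4 ('g'): MISMATCH
  Compare pos 1 ('e') with pos 3 ('g'): MISMATCH
Result: not a palindrome

0


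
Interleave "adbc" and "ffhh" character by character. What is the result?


Interleaving "adbc" and "ffhh":
  Position 0: 'a' from first, 'f' from second => "af"
  Position 1: 'd' from first, 'f' from second => "df"
  Position 2: 'b' from first, 'h' from second => "bh"
  Position 3: 'c' from first, 'h' from second => "ch"
Result: afdfbhch

afdfbhch


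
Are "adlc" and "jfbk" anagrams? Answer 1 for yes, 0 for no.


Strings: "adlc", "jfbk"
Sorted first:  acdl
Sorted second: bfjk
Differ at position 0: 'a' vs 'b' => not anagrams

0


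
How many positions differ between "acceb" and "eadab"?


Comparing "acceb" and "eadab" position by position:
  Position 0: 'a' vs 'e' => DIFFER
  Position 1: 'c' vs 'a' => DIFFER
  Position 2: 'c' vs 'd' => DIFFER
  Position 3: 'e' vs 'a' => DIFFER
  Position 4: 'b' vs 'b' => same
Positions that differ: 4

4


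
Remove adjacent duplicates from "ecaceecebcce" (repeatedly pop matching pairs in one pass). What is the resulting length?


Input: ecaceecebcce
Stack-based adjacent duplicate removal:
  Read 'e': push. Stack: e
  Read 'c': push. Stack: ec
  Read 'a': push. Stack: eca
  Read 'c': push. Stack: ecac
  Read 'e': push. Stack: ecace
  Read 'e': matches stack top 'e' => pop. Stack: ecac
  Read 'c': matches stack top 'c' => pop. Stack: eca
  Read 'e': push. Stack: ecae
  Read 'b': push. Stack: ecaeb
  Read 'c': push. Stack: ecaebc
  Read 'c': matches stack top 'c' => pop. Stack: ecaeb
  Read 'e': push. Stack: ecaebe
Final stack: "ecaebe" (length 6)

6


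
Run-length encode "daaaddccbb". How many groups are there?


Input: daaaddccbb
Scanning for consecutive runs:
  Group 1: 'd' x 1 (positions 0-0)
  Group 2: 'a' x 3 (positions 1-3)
  Group 3: 'd' x 2 (positions 4-5)
  Group 4: 'c' x 2 (positions 6-7)
  Group 5: 'b' x 2 (positions 8-9)
Total groups: 5

5


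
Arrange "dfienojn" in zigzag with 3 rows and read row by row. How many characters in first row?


Zigzag "dfienojn" into 3 rows:
Placing characters:
  'd' => row 0
  'f' => row 1
  'i' => row 2
  'e' => row 1
  'n' => row 0
  'o' => row 1
  'j' => row 2
  'n' => row 1
Rows:
  Row 0: "dn"
  Row 1: "feon"
  Row 2: "ij"
First row length: 2

2


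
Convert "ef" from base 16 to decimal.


Input: "ef" in base 16
Positional expansion:
  Digit 'e' (value 14) x 16^1 = 224
  Digit 'f' (value 15) x 16^0 = 15
Sum = 239

239


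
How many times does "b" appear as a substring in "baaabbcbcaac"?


Searching for "b" in "baaabbcbcaac"
Scanning each position:
  Position 0: "b" => MATCH
  Position 1: "a" => no
  Position 2: "a" => no
  Position 3: "a" => no
  Position 4: "b" => MATCH
  Position 5: "b" => MATCH
  Position 6: "c" => no
  Position 7: "b" => MATCH
  Position 8: "c" => no
  Position 9: "a" => no
  Position 10: "a" => no
  Position 11: "c" => no
Total occurrences: 4

4


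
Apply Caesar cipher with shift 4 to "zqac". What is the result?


Caesar cipher: shift "zqac" by 4
  'z' (pos 25) + 4 = pos 3 = 'd'
  'q' (pos 16) + 4 = pos 20 = 'u'
  'a' (pos 0) + 4 = pos 4 = 'e'
  'c' (pos 2) + 4 = pos 6 = 'g'
Result: dueg

dueg


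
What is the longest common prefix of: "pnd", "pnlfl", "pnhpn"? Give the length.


Words: pnd, pnlfl, pnhpn
  Position 0: all 'p' => match
  Position 1: all 'n' => match
  Position 2: ('d', 'l', 'h') => mismatch, stop
LCP = "pn" (length 2)

2


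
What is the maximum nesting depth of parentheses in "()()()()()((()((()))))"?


Input: "()()()()()((()((()))))"
Tracking depth:
  Position 0 '(': depth becomes 1
  Position 1 ')': depth becomes 0
  Position 2 '(': depth becomes 1
  Position 3 ')': depth becomes 0
  Position 4 '(': depth becomes 1
  Position 5 ')': depth becomes 0
  Position 6 '(': depth becomes 1
  Position 7 ')': depth becomes 0
  Position 8 '(': depth becomes 1
  Position 9 ')': depth becomes 0
  Position 10 '(': depth becomes 1
  Position 11 '(': depth becomes 2
  Position 12 '(': depth becomes 3
  Position 13 ')': depth becomes 2
  Position 14 '(': depth becomes 3
  Position 15 '(': depth becomes 4
  Position 16 '(': depth becomes 5
  Position 17 ')': depth becomes 4
  Position 18 ')': depth becomes 3
  Position 19 ')': depth becomes 2
  Position 20 ')': depth becomes 1
  Position 21 ')': depth becomes 0
Maximum depth reached: 5

5


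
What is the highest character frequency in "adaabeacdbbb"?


Input: adaabeacdbbb
Character counts:
  'a': 4
  'b': 4
  'c': 1
  'd': 2
  'e': 1
Maximum frequency: 4

4


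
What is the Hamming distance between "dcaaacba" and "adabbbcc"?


Comparing "dcaaacba" and "adabbbcc" position by position:
  Position 0: 'd' vs 'a' => differ
  Position 1: 'c' vs 'd' => differ
  Position 2: 'a' vs 'a' => same
  Position 3: 'a' vs 'b' => differ
  Position 4: 'a' vs 'b' => differ
  Position 5: 'c' vs 'b' => differ
  Position 6: 'b' vs 'c' => differ
  Position 7: 'a' vs 'c' => differ
Total differences (Hamming distance): 7

7


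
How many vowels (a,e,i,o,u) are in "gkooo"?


Input: gkooo
Checking each character:
  'g' at position 0: consonant
  'k' at position 1: consonant
  'o' at position 2: vowel (running total: 1)
  'o' at position 3: vowel (running total: 2)
  'o' at position 4: vowel (running total: 3)
Total vowels: 3

3


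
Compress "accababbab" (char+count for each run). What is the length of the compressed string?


Input: accababbab
Runs:
  'a' x 1 => "a1"
  'c' x 2 => "c2"
  'a' x 1 => "a1"
  'b' x 1 => "b1"
  'a' x 1 => "a1"
  'b' x 2 => "b2"
  'a' x 1 => "a1"
  'b' x 1 => "b1"
Compressed: "a1c2a1b1a1b2a1b1"
Compressed length: 16

16


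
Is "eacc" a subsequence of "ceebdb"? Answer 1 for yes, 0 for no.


Check if "eacc" is a subsequence of "ceebdb"
Greedy scan:
  Position 0 ('c'): no match needed
  Position 1 ('e'): matches sub[0] = 'e'
  Position 2 ('e'): no match needed
  Position 3 ('b'): no match needed
  Position 4 ('d'): no match needed
  Position 5 ('b'): no match needed
Only matched 1/4 characters => not a subsequence

0


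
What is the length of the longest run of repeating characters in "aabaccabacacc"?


Input: "aabaccabacacc"
Scanning for longest run:
  Position 1 ('a'): continues run of 'a', length=2
  Position 2 ('b'): new char, reset run to 1
  Position 3 ('a'): new char, reset run to 1
  Position 4 ('c'): new char, reset run to 1
  Position 5 ('c'): continues run of 'c', length=2
  Position 6 ('a'): new char, reset run to 1
  Position 7 ('b'): new char, reset run to 1
  Position 8 ('a'): new char, reset run to 1
  Position 9 ('c'): new char, reset run to 1
  Position 10 ('a'): new char, reset run to 1
  Position 11 ('c'): new char, reset run to 1
  Position 12 ('c'): continues run of 'c', length=2
Longest run: 'a' with length 2

2


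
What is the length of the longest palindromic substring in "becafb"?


Input: "becafb"
Checking substrings for palindromes:
  No multi-char palindromic substrings found
Longest palindromic substring: "b" with length 1

1


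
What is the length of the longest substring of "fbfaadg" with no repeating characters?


Input: "fbfaadg"
Sliding window (track last position of each char):
  Position 0 ('f'): window [0,0] length 1 -- new best
  Position 1 ('b'): window [0,1] length 2 -- new best
  Position 2 ('f'): repeat (last at 0), move window start to 1
  Position 2 ('f'): window [1,2] length 2
  Position 3 ('a'): window [1,3] length 3 -- new best
  Position 4 ('a'): repeat (last at 3), move window start to 4
  Position 4 ('a'): window [4,4] length 1
  Position 5 ('d'): window [4,5] length 2
  Position 6 ('g'): window [4,6] length 3
Longest substring with no repeats: "bfa" with length 3

3


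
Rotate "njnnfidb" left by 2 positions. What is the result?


Input: "njnnfidb", rotate left by 2
First 2 characters: "nj"
Remaining characters: "nnfidb"
Concatenate remaining + first: "nnfidb" + "nj" = "nnfidbnj"

nnfidbnj


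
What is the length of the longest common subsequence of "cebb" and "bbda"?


LCS of "cebb" and "bbda"
DP table:
           b    b    d    a
      0    0    0    0    0
  c   0    0    0    0    0
  e   0    0    0    0    0
  b   0    1    1    1    1
  b   0    1    2    2    2
LCS length = dp[4][4] = 2

2


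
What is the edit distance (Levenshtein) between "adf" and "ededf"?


Computing edit distance: "adf" -> "ededf"
DP table:
           e    d    e    d    f
      0    1    2    3    4    5
  a   1    1    2    3    4    5
  d   2    2    1    2    3    4
  f   3    3    2    2    3    3
Edit distance = dp[3][5] = 3

3


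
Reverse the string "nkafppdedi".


Input: nkafppdedi
Reading characters right to left:
  Position 9: 'i'
  Position 8: 'd'
  Position 7: 'e'
  Position 6: 'd'
  Position 5: 'p'
  Position 4: 'p'
  Position 3: 'f'
  Position 2: 'a'
  Position 1: 'k'
  Position 0: 'n'
Reversed: idedppfakn

idedppfakn


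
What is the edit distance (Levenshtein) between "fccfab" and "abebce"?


Computing edit distance: "fccfab" -> "abebce"
DP table:
           a    b    e    b    c    e
      0    1    2    3    4    5    6
  f   1    1    2    3    4    5    6
  c   2    2    2    3    4    4    5
  c   3    3    3    3    4    4    5
  f   4    4    4    4    4    5    5
  a   5    4    5    5    5    5    6
  b   6    5    4    5    5    6    6
Edit distance = dp[6][6] = 6

6


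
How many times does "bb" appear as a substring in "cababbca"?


Searching for "bb" in "cababbca"
Scanning each position:
  Position 0: "ca" => no
  Position 1: "ab" => no
  Position 2: "ba" => no
  Position 3: "ab" => no
  Position 4: "bb" => MATCH
  Position 5: "bc" => no
  Position 6: "ca" => no
Total occurrences: 1

1


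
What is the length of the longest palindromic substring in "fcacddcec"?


Input: "fcacddcec"
Checking substrings for palindromes:
  [3:7] "cddc" (len 4) => palindrome
  [1:4] "cac" (len 3) => palindrome
  [6:9] "cec" (len 3) => palindrome
  [4:6] "dd" (len 2) => palindrome
Longest palindromic substring: "cddc" with length 4

4


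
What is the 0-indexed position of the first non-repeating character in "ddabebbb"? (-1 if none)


Input: ddabebbb
Character frequencies:
  'a': 1
  'b': 4
  'd': 2
  'e': 1
Scanning left to right for freq == 1:
  Position 0 ('d'): freq=2, skip
  Position 1 ('d'): freq=2, skip
  Position 2 ('a'): unique! => answer = 2

2


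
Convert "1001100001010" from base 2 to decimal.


Input: "1001100001010" in base 2
Positional expansion:
  Digit '1' (value 1) x 2^12 = 4096
  Digit '0' (value 0) x 2^11 = 0
  Digit '0' (value 0) x 2^10 = 0
  Digit '1' (value 1) x 2^9 = 512
  Digit '1' (value 1) x 2^8 = 256
  Digit '0' (value 0) x 2^7 = 0
  Digit '0' (value 0) x 2^6 = 0
  Digit '0' (value 0) x 2^5 = 0
  Digit '0' (value 0) x 2^4 = 0
  Digit '1' (value 1) x 2^3 = 8
  Digit '0' (value 0) x 2^2 = 0
  Digit '1' (value 1) x 2^1 = 2
  Digit '0' (value 0) x 2^0 = 0
Sum = 4874

4874


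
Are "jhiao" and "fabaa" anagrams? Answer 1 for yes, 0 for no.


Strings: "jhiao", "fabaa"
Sorted first:  ahijo
Sorted second: aaabf
Differ at position 1: 'h' vs 'a' => not anagrams

0


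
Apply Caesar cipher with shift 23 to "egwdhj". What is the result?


Caesar cipher: shift "egwdhj" by 23
  'e' (pos 4) + 23 = pos 1 = 'b'
  'g' (pos 6) + 23 = pos 3 = 'd'
  'w' (pos 22) + 23 = pos 19 = 't'
  'd' (pos 3) + 23 = pos 0 = 'a'
  'h' (pos 7) + 23 = pos 4 = 'e'
  'j' (pos 9) + 23 = pos 6 = 'g'
Result: bdtaeg

bdtaeg


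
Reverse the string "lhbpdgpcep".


Input: lhbpdgpcep
Reading characters right to left:
  Position 9: 'p'
  Position 8: 'e'
  Position 7: 'c'
  Position 6: 'p'
  Position 5: 'g'
  Position 4: 'd'
  Position 3: 'p'
  Position 2: 'b'
  Position 1: 'h'
  Position 0: 'l'
Reversed: pecpgdpbhl

pecpgdpbhl


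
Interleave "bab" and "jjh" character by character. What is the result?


Interleaving "bab" and "jjh":
  Position 0: 'b' from first, 'j' from second => "bj"
  Position 1: 'a' from first, 'j' from second => "aj"
  Position 2: 'b' from first, 'h' from second => "bh"
Result: bjajbh

bjajbh


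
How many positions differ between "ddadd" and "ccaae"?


Comparing "ddadd" and "ccaae" position by position:
  Position 0: 'd' vs 'c' => DIFFER
  Position 1: 'd' vs 'c' => DIFFER
  Position 2: 'a' vs 'a' => same
  Position 3: 'd' vs 'a' => DIFFER
  Position 4: 'd' vs 'e' => DIFFER
Positions that differ: 4

4


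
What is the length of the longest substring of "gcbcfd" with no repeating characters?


Input: "gcbcfd"
Sliding window (track last position of each char):
  Position 0 ('g'): window [0,0] length 1 -- new best
  Position 1 ('c'): window [0,1] length 2 -- new best
  Position 2 ('b'): window [0,2] length 3 -- new best
  Position 3 ('c'): repeat (last at 1), move window start to 2
  Position 3 ('c'): window [2,3] length 2
  Position 4 ('f'): window [2,4] length 3
  Position 5 ('d'): window [2,5] length 4 -- new best
Longest substring with no repeats: "bcfd" with length 4

4


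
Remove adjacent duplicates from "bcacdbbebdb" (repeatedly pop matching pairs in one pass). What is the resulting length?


Input: bcacdbbebdb
Stack-based adjacent duplicate removal:
  Read 'b': push. Stack: b
  Read 'c': push. Stack: bc
  Read 'a': push. Stack: bca
  Read 'c': push. Stack: bcac
  Read 'd': push. Stack: bcacd
  Read 'b': push. Stack: bcacdb
  Read 'b': matches stack top 'b' => pop. Stack: bcacd
  Read 'e': push. Stack: bcacde
  Read 'b': push. Stack: bcacdeb
  Read 'd': push. Stack: bcacdebd
  Read 'b': push. Stack: bcacdebdb
Final stack: "bcacdebdb" (length 9)

9


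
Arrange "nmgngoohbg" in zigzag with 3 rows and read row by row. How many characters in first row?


Zigzag "nmgngoohbg" into 3 rows:
Placing characters:
  'n' => row 0
  'm' => row 1
  'g' => row 2
  'n' => row 1
  'g' => row 0
  'o' => row 1
  'o' => row 2
  'h' => row 1
  'b' => row 0
  'g' => row 1
Rows:
  Row 0: "ngb"
  Row 1: "mnohg"
  Row 2: "go"
First row length: 3

3


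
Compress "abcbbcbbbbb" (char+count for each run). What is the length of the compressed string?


Input: abcbbcbbbbb
Runs:
  'a' x 1 => "a1"
  'b' x 1 => "b1"
  'c' x 1 => "c1"
  'b' x 2 => "b2"
  'c' x 1 => "c1"
  'b' x 5 => "b5"
Compressed: "a1b1c1b2c1b5"
Compressed length: 12

12


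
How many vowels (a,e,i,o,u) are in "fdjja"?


Input: fdjja
Checking each character:
  'f' at position 0: consonant
  'd' at position 1: consonant
  'j' at position 2: consonant
  'j' at position 3: consonant
  'a' at position 4: vowel (running total: 1)
Total vowels: 1

1


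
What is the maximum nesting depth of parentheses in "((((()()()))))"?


Input: "((((()()()))))"
Tracking depth:
  Position 0 '(': depth becomes 1
  Position 1 '(': depth becomes 2
  Position 2 '(': depth becomes 3
  Position 3 '(': depth becomes 4
  Position 4 '(': depth becomes 5
  Position 5 ')': depth becomes 4
  Position 6 '(': depth becomes 5
  Position 7 ')': depth becomes 4
  Position 8 '(': depth becomes 5
  Position 9 ')': depth becomes 4
  Position 10 ')': depth becomes 3
  Position 11 ')': depth becomes 2
  Position 12 ')': depth becomes 1
  Position 13 ')': depth becomes 0
Maximum depth reached: 5

5


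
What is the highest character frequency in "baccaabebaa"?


Input: baccaabebaa
Character counts:
  'a': 5
  'b': 3
  'c': 2
  'e': 1
Maximum frequency: 5

5


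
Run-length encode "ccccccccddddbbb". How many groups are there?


Input: ccccccccddddbbb
Scanning for consecutive runs:
  Group 1: 'c' x 8 (positions 0-7)
  Group 2: 'd' x 4 (positions 8-11)
  Group 3: 'b' x 3 (positions 12-14)
Total groups: 3

3


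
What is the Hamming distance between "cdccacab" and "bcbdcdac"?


Comparing "cdccacab" and "bcbdcdac" position by position:
  Position 0: 'c' vs 'b' => differ
  Position 1: 'd' vs 'c' => differ
  Position 2: 'c' vs 'b' => differ
  Position 3: 'c' vs 'd' => differ
  Position 4: 'a' vs 'c' => differ
  Position 5: 'c' vs 'd' => differ
  Position 6: 'a' vs 'a' => same
  Position 7: 'b' vs 'c' => differ
Total differences (Hamming distance): 7

7


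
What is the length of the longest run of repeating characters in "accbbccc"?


Input: "accbbccc"
Scanning for longest run:
  Position 1 ('c'): new char, reset run to 1
  Position 2 ('c'): continues run of 'c', length=2
  Position 3 ('b'): new char, reset run to 1
  Position 4 ('b'): continues run of 'b', length=2
  Position 5 ('c'): new char, reset run to 1
  Position 6 ('c'): continues run of 'c', length=2
  Position 7 ('c'): continues run of 'c', length=3
Longest run: 'c' with length 3

3


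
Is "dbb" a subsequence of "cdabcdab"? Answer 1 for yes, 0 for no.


Check if "dbb" is a subsequence of "cdabcdab"
Greedy scan:
  Position 0 ('c'): no match needed
  Position 1 ('d'): matches sub[0] = 'd'
  Position 2 ('a'): no match needed
  Position 3 ('b'): matches sub[1] = 'b'
  Position 4 ('c'): no match needed
  Position 5 ('d'): no match needed
  Position 6 ('a'): no match needed
  Position 7 ('b'): matches sub[2] = 'b'
All 3 characters matched => is a subsequence

1


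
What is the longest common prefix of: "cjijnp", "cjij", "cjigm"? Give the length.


Words: cjijnp, cjij, cjigm
  Position 0: all 'c' => match
  Position 1: all 'j' => match
  Position 2: all 'i' => match
  Position 3: ('j', 'j', 'g') => mismatch, stop
LCP = "cji" (length 3)

3


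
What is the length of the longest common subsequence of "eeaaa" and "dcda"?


LCS of "eeaaa" and "dcda"
DP table:
           d    c    d    a
      0    0    0    0    0
  e   0    0    0    0    0
  e   0    0    0    0    0
  a   0    0    0    0    1
  a   0    0    0    0    1
  a   0    0    0    0    1
LCS length = dp[5][4] = 1

1


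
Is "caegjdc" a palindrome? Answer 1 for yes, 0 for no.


Input: caegjdc
Reversed: cdjgeac
  Compare pos 0 ('c') with pos 6 ('c'): match
  Compare pos 1 ('a') with pos 5 ('d'): MISMATCH
  Compare pos 2 ('e') with pos 4 ('j'): MISMATCH
Result: not a palindrome

0


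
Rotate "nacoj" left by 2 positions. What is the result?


Input: "nacoj", rotate left by 2
First 2 characters: "na"
Remaining characters: "coj"
Concatenate remaining + first: "coj" + "na" = "cojna"

cojna


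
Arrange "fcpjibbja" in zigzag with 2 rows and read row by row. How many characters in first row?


Zigzag "fcpjibbja" into 2 rows:
Placing characters:
  'f' => row 0
  'c' => row 1
  'p' => row 0
  'j' => row 1
  'i' => row 0
  'b' => row 1
  'b' => row 0
  'j' => row 1
  'a' => row 0
Rows:
  Row 0: "fpiba"
  Row 1: "cjbj"
First row length: 5

5


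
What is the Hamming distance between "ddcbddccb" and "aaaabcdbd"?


Comparing "ddcbddccb" and "aaaabcdbd" position by position:
  Position 0: 'd' vs 'a' => differ
  Position 1: 'd' vs 'a' => differ
  Position 2: 'c' vs 'a' => differ
  Position 3: 'b' vs 'a' => differ
  Position 4: 'd' vs 'b' => differ
  Position 5: 'd' vs 'c' => differ
  Position 6: 'c' vs 'd' => differ
  Position 7: 'c' vs 'b' => differ
  Position 8: 'b' vs 'd' => differ
Total differences (Hamming distance): 9

9


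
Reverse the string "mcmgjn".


Input: mcmgjn
Reading characters right to left:
  Position 5: 'n'
  Position 4: 'j'
  Position 3: 'g'
  Position 2: 'm'
  Position 1: 'c'
  Position 0: 'm'
Reversed: njgmcm

njgmcm


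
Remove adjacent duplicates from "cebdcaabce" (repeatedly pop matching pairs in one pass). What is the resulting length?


Input: cebdcaabce
Stack-based adjacent duplicate removal:
  Read 'c': push. Stack: c
  Read 'e': push. Stack: ce
  Read 'b': push. Stack: ceb
  Read 'd': push. Stack: cebd
  Read 'c': push. Stack: cebdc
  Read 'a': push. Stack: cebdca
  Read 'a': matches stack top 'a' => pop. Stack: cebdc
  Read 'b': push. Stack: cebdcb
  Read 'c': push. Stack: cebdcbc
  Read 'e': push. Stack: cebdcbce
Final stack: "cebdcbce" (length 8)

8


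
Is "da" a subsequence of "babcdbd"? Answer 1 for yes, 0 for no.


Check if "da" is a subsequence of "babcdbd"
Greedy scan:
  Position 0 ('b'): no match needed
  Position 1 ('a'): no match needed
  Position 2 ('b'): no match needed
  Position 3 ('c'): no match needed
  Position 4 ('d'): matches sub[0] = 'd'
  Position 5 ('b'): no match needed
  Position 6 ('d'): no match needed
Only matched 1/2 characters => not a subsequence

0
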